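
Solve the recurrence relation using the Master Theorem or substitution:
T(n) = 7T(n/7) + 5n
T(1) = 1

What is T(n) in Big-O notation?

By Master Theorem: a=7, b=7, f(n)=5n. Since log_7(7) = 1 and f(n) = Θ(n^1), Case 2 applies. T(n) = O(n log n).

Answer: O(n log n)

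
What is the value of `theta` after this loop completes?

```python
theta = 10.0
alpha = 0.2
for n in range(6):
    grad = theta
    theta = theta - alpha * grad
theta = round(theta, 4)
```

Gradient descent: w = 10.0 * (1 - 0.2)^6
`theta` takes the values: 10.0 → 8.0 → 6.4 → 5.12 → 4.096 → 3.2768 → 2.62144 → 2.6214

Answer: 2.6214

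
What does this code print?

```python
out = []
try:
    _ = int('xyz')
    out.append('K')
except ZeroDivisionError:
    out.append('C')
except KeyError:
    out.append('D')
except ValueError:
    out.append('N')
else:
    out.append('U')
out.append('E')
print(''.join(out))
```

Execution trace: 'N' (except ValueError) → 'E' (after the try/except). Output: NE

Answer: NE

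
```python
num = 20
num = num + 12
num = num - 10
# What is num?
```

Trace:
`num = 20` → num = 20
`num = num + 12` → num = 32
`num = num - 10` → num = 22
So num = 22

Answer: 22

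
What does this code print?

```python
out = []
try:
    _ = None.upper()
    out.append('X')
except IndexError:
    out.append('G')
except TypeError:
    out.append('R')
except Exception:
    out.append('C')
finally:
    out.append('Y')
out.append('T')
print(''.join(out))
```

Execution trace: 'C' (except Exception) → 'Y' (finally) → 'T' (after the try/except). Output: CYT

Answer: CYT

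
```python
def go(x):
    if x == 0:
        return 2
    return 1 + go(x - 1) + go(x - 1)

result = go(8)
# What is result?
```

go(x) = 1 + 2·go(x-1), go(0)=2. Closed form: (2+1)·2^8 - 1 = 767.

Answer: 767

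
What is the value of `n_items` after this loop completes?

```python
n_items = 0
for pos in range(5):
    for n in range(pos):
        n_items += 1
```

Triangle number: 0+1+2+...+4
`n_items` takes the values: 0 → 1 → 2 → 3 → 4 → 5 → 6 → 7 → 8 → 9 → 10

Answer: 10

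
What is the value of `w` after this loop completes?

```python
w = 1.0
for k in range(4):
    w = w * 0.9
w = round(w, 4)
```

Exponential decay: 1.0 * 0.9^4
`w` takes the values: 1.0 → 0.9 → 0.81 → 0.729 → 0.6561

Answer: 0.6561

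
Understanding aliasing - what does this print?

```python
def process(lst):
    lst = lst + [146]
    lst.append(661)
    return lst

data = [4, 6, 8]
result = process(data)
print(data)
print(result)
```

Key concept: rebinding parameter vs mutation.
Step by step:
`data = [4, 6, 8]` → data = [4, 6, 8]
`result = process(data)` → result = [4, 6, 8, 146, 661]
`print(data)` → prints [4, 6, 8]
`print(result)` → prints [4, 6, 8, 146, 661]

Answer:
[4, 6, 8]
[4, 6, 8, 146, 661]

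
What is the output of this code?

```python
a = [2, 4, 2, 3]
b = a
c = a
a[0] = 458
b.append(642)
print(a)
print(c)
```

Key concept: multiple aliases.
Step by step:
`a = [2, 4, 2, 3]` → a = [2, 4, 2, 3]
`b = a` → b = [2, 4, 2, 3] (same object as a)
`c = a` → c = [2, 4, 2, 3] (same object as a, b)
`a[0] = 458` → a = [458, 4, 2, 3] (same object as b, c); b = [458, 4, 2, 3] (same object as a, c); c = [458, 4, 2, 3] (same object as a, b)
`b.append(642)` → a = [458, 4, 2, 3, 642] (same object as b, c); b = [458, 4, 2, 3, 642] (same object as a, c); c = [458, 4, 2, 3, 642] (same object as a, b)
`print(a)` → prints [458, 4, 2, 3, 642]
`print(c)` → prints [458, 4, 2, 3, 642]

Answer:
[458, 4, 2, 3, 642]
[458, 4, 2, 3, 642]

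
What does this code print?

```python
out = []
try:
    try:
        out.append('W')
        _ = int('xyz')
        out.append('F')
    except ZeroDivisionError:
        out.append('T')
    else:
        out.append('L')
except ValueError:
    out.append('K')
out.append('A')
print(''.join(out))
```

Execution trace: 'W' (try body) → 'K' (outer except ValueError) → 'A' (after the try/except). Output: WKA

Answer: WKA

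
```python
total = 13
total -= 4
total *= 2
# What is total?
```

Trace:
`total = 13` → total = 13
`total -= 4` → total = 9
`total *= 2` → total = 18
So total = 18

Answer: 18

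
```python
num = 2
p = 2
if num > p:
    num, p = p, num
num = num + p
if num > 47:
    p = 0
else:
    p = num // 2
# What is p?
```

Trace:
`num = 2` → num = 2
`p = 2` → p = 2
`if num > p: ...` → num > p is False → no variable changes
`num = num + p` → num = 4
`if num > 47: ...` → num > 47 is False, take else branch → no variable changes
So p = 2

Answer: 2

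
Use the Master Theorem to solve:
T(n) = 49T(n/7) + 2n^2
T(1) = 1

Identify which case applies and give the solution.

a=49, b=7, f(n)=2n^2. log_7(49) = 2. Since c=2 = 2, Case 2 applies: T(n) = Θ(n^log_b(a) · log n) = O(n^2 log n).

Answer: O(n^2 log n) - Case 2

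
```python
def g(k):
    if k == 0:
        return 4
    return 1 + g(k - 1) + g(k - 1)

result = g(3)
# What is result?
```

g(k) = 1 + 2·g(k-1), g(0)=4. Closed form: (4+1)·2^3 - 1 = 39.

Answer: 39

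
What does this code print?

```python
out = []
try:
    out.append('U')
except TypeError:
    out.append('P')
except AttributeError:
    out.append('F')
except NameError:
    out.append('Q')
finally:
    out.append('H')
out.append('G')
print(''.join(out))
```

Execution trace: 'U' (try body, no exception) → 'H' (finally) → 'G' (after the try/except). Output: UHG

Answer: UHG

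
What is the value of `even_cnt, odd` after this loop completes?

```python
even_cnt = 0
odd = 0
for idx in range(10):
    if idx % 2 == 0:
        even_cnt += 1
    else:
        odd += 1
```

Count evens and odds in range(10)
`even_cnt, odd` takes the values: (0, 0) → (1, 0) → (1, 1) → (2, 1) → (2, 2) → (3, 2) → (3, 3) → (4, 3) → (4, 4) → (5, 4) → (5, 5)

Answer: 5, 5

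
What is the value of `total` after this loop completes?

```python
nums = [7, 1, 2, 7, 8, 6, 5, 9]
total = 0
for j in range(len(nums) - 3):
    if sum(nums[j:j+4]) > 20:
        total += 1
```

Count windows with sum > 20
`total` takes the values: 0 → 1 → 2 → 3

Answer: 3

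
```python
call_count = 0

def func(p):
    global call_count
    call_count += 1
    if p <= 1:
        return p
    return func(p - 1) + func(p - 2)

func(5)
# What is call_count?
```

Calls(p) = 1 + Calls(p-1) + Calls(p-2); Calls(0)=Calls(1)=1. For p=5 this gives 15.

Answer: 15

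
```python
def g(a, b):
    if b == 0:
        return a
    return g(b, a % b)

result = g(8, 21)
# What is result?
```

g(8, 21) -> g(21, 8) -> g(8, 5) -> g(5, 3) -> g(3, 2) -> g(2, 1) -> g(1, 0) -> 1

Answer: 1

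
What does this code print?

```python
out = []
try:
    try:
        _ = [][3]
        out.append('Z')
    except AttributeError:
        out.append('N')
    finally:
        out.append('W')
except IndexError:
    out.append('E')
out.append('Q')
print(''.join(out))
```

Execution trace: 'W' (finally) → 'E' (outer except IndexError) → 'Q' (after the try/except). Output: WEQ

Answer: WEQ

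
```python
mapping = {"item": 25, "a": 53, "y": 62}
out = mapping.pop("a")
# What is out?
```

Trace:
`mapping = {"item": 25, "a": 53, "y": 62}` → mapping = {'item': 25, 'a': 53, 'y': 62}
`out = mapping.pop("a")` → mapping = {'item': 25, 'y': 62}; out = 53
So out = 53

Answer: 53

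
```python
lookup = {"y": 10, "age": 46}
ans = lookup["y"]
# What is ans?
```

Trace:
`lookup = {"y": 10, "age": 46}` → lookup = {'y': 10, 'age': 46}
`ans = lookup["y"]` → ans = 10
So ans = 10

Answer: 10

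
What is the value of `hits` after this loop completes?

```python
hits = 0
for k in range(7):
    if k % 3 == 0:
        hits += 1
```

Count numbers divisible by 3 in range(7)
`hits` takes the values: 0 → 1 → 2 → 3

Answer: 3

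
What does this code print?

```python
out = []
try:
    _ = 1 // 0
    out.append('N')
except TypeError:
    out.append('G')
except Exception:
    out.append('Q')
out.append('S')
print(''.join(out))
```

Execution trace: 'Q' (except Exception) → 'S' (after the try/except). Output: QS

Answer: QS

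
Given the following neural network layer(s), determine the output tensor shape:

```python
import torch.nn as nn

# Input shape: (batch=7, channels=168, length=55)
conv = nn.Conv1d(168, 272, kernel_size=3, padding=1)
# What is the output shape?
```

Input: (7, 168, 55) -> Output: (7, 272, 55)

Answer: (7, 272, 55)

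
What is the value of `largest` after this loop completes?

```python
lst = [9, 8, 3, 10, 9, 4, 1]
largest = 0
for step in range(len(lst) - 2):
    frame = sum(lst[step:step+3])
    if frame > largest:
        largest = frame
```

Max sum of 3-element window in [9, 8, 3, 10, 9, 4, 1]
`largest` takes the values: 0 → 20 → 21 → 22 → 23

Answer: 23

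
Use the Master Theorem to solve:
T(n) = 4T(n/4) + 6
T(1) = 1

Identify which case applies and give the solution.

a=4, b=4, f(n)=6. log_4(4) = 1. Since c=0 < 1, Case 1 applies: T(n) = Θ(n^log_b(a)) = O(n).

Answer: O(n) - Case 1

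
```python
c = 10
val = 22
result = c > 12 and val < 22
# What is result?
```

Trace:
`c = 10` → c = 10
`val = 22` → val = 22
`result = c > 12 and val < 22` → result = False
So result = False

Answer: False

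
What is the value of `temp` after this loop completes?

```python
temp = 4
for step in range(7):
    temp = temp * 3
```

Multiply by 3, 7 times: 4 * 3^7 = 8748
`temp` takes the values: 4 → 12 → 36 → 108 → 324 → 972 → 2916 → 8748

Answer: 8748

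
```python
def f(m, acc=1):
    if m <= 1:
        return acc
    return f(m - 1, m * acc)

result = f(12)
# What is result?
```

Accumulator trace (n, acc): (12, 1) -> (11, 12) -> (10, 132) -> (9, 1320) -> (8, 11880) -> (7, 95040) -> (6, 665280) -> (5, 3991680) -> (4, 19958400) -> (3, 79833600) -> (2, 239500800) -> (1, 479001600) -> return 479001600

Answer: 479001600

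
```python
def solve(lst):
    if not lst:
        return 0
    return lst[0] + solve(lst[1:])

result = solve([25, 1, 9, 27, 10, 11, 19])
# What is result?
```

25 + 1 + 9 + 27 + 10 + 11 + 19 + 0 = 102

Answer: 102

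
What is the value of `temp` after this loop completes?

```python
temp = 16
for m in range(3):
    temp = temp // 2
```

Halve 3 times: 16 // 2^3 = 2
`temp` takes the values: 16 → 8 → 4 → 2

Answer: 2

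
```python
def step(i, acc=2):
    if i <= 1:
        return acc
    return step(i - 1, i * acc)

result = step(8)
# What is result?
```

Accumulator trace (n, acc): (8, 2) -> (7, 16) -> (6, 112) -> (5, 672) -> (4, 3360) -> (3, 13440) -> (2, 40320) -> (1, 80640) -> return 80640

Answer: 80640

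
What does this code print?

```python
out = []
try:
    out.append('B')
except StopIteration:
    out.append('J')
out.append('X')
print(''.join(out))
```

Execution trace: 'B' (try body, no exception) → 'X' (after the try/except). Output: BX

Answer: BX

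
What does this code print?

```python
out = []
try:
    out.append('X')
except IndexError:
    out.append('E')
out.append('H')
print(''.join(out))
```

Execution trace: 'X' (try body, no exception) → 'H' (after the try/except). Output: XH

Answer: XH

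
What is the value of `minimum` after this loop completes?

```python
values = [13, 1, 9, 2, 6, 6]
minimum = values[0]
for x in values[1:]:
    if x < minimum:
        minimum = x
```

Minimum of [13, 1, 9, 2, 6, 6]
`minimum` takes the values: 13 → 1

Answer: 1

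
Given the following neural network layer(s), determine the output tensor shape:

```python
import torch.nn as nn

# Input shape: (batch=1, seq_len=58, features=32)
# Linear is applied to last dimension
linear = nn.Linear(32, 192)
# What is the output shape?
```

Input: (1, 58, 32) -> Output: (1, 58, 192)

Answer: (1, 58, 192)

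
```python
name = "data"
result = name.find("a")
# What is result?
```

Trace:
`name = "data"` → name = 'data'
`result = name.find("a")` → result = 1
So result = 1

Answer: 1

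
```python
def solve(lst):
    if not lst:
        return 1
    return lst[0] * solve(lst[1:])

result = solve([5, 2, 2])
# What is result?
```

Product over [5, 2, 2] = 5 * 2 * 2 = 20

Answer: 20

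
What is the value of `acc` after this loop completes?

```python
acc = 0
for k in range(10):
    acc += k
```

Sum of 0 to 9 = 45
`acc` takes the values: 0 → 1 → 3 → 6 → 10 → 15 → 21 → 28 → 36 → 45

Answer: 45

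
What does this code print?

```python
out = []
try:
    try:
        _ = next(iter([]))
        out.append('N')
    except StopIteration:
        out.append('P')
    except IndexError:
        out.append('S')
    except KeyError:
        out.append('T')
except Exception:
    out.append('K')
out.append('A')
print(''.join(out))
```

Execution trace: 'P' (inner except StopIteration) → 'A' (after the try/except). Output: PA

Answer: PA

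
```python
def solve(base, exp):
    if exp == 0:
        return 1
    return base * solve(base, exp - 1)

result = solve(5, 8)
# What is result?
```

solve(5, 8) = 5 * 5 * 5 * 5 * 5 * 5 * 5 * 5 = 390625

Answer: 390625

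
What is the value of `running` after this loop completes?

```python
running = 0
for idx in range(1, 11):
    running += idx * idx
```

Sum of squares 1² to 10² = 385
`running` takes the values: 0 → 1 → 5 → 14 → 30 → 55 → 91 → 140 → 204 → 285 → 385

Answer: 385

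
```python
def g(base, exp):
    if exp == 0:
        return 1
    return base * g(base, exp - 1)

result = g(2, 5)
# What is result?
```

g(2, 5) = 2 * 2 * 2 * 2 * 2 = 32

Answer: 32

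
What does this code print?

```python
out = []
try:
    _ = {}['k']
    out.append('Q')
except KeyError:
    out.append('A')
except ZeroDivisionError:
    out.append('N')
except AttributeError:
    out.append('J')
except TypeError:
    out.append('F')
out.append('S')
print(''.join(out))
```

Execution trace: 'A' (except KeyError) → 'S' (after the try/except). Output: AS

Answer: AS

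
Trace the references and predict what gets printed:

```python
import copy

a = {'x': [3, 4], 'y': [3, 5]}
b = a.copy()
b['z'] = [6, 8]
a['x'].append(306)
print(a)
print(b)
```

Key concept: shallow copy of dict with mutable values.
Step by step:
`a = {'x': [3, 4], 'y': [3, 5]}` → a = {'x': [3, 4], 'y': [3, 5]}
`b = a.copy()` → b = {'x': [3, 4], 'y': [3, 5]}
`b['z'] = [6, 8]` → b = {'x': [3, 4], 'y': [3, 5], 'z': [6, 8]}
`a['x'].append(306)` → a = {'x': [3, 4, 306], 'y': [3, 5]}; b = {'x': [3, 4, 306], 'y': [3, 5], 'z': [6, 8]}
`print(a)` → prints {'x': [3, 4, 306], 'y': [3, 5]}
`print(b)` → prints {'x': [3, 4, 306], 'y': [3, 5], 'z': [6, 8]}

Answer:
{'x': [3, 4, 306], 'y': [3, 5]}
{'x': [3, 4, 306], 'y': [3, 5], 'z': [6, 8]}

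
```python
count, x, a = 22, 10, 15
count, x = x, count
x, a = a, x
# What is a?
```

Trace:
`count, x, a = 22, 10, 15` → count = 22; x = 10; a = 15
`count, x = x, count` → count = 10; x = 22
`x, a = a, x` → x = 15; a = 22
So a = 22

Answer: 22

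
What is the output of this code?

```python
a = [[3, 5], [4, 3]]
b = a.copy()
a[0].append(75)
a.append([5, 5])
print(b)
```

Key concept: shallow copy with nested lists.
Step by step:
`a = [[3, 5], [4, 3]]` → a = [[3, 5], [4, 3]]
`b = a.copy()` → b = [[3, 5], [4, 3]]
`a[0].append(75)` → a = [[3, 5, 75], [4, 3]]; b = [[3, 5, 75], [4, 3]]
`a.append([5, 5])` → a = [[3, 5, 75], [4, 3], [5, 5]]
`print(b)` → prints [[3, 5, 75], [4, 3]]

Answer: [[3, 5, 75], [4, 3]]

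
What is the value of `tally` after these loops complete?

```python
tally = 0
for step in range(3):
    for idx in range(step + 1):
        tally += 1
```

Triangle: 1 + 2 + ... + 3
`tally` takes the values: 0 → 1 → 2 → 3 → 4 → 5 → 6

Answer: 6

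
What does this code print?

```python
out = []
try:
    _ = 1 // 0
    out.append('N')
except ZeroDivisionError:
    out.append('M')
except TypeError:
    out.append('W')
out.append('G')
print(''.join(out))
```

Execution trace: 'M' (except ZeroDivisionError) → 'G' (after the try/except). Output: MG

Answer: MG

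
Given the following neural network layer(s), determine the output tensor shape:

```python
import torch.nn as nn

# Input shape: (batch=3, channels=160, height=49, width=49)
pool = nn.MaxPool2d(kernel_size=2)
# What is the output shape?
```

Input: (3, 160, 49, 49) -> Output: (3, 160, 24, 24)

Answer: (3, 160, 24, 24)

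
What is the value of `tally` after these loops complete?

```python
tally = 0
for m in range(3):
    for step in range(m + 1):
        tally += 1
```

Triangle: 1 + 2 + ... + 3
`tally` takes the values: 0 → 1 → 2 → 3 → 4 → 5 → 6

Answer: 6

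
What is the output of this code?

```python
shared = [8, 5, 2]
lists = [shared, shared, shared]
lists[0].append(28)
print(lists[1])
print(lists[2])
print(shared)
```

Key concept: list of same reference.
Step by step:
`shared = [8, 5, 2]` → shared = [8, 5, 2]
`lists = [shared, shared, shared]` → lists = [[8, 5, 2], [8, 5, 2], [8, 5, 2]]
`lists[0].append(28)` → shared = [8, 5, 2, 28]; lists = [[8, 5, 2, 28], [8, 5, 2, 28], [8, 5, 2, 28]]
`print(lists[1])` → prints [8, 5, 2, 28]
`print(lists[2])` → prints [8, 5, 2, 28]
`print(shared)` → prints [8, 5, 2, 28]

Answer:
[8, 5, 2, 28]
[8, 5, 2, 28]
[8, 5, 2, 28]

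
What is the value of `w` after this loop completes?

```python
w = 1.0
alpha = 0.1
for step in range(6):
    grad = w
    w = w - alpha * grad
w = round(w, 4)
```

Gradient descent: w = 1.0 * (1 - 0.1)^6
`w` takes the values: 1.0 → 0.9 → 0.81 → 0.729 → 0.6561 → 0.59049 → 0.531441 → 0.5314

Answer: 0.5314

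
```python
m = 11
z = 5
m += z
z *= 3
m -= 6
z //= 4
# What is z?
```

Trace:
`m = 11` → m = 11
`z = 5` → z = 5
`m += z` → m = 16
`z *= 3` → z = 15
`m -= 6` → m = 10
`z //= 4` → z = 3
So z = 3

Answer: 3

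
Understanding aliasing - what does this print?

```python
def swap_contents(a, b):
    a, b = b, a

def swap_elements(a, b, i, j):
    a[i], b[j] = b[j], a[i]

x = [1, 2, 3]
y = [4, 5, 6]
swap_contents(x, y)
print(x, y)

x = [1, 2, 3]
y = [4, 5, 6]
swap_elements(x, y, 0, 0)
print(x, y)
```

Key concept: parameter rebinding vs mutation.
Step by step:
`x = [1, 2, 3]` → x = [1, 2, 3]
`y = [4, 5, 6]` → y = [4, 5, 6]
`swap_contents(x, y)` → no visible change to tracked variables
`print(x, y)` → prints [1, 2, 3] [4, 5, 6]
`x = [1, 2, 3]` → x = [1, 2, 3]
`y = [4, 5, 6]` → y = [4, 5, 6]
`swap_elements(x, y, 0, 0)` → x = [4, 2, 3]; y = [1, 5, 6]
`print(x, y)` → prints [4, 2, 3] [1, 5, 6]

Answer:
[1, 2, 3] [4, 5, 6]
[4, 2, 3] [1, 5, 6]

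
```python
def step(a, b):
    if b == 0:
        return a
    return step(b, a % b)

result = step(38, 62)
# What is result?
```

step(38, 62) -> step(62, 38) -> step(38, 24) -> step(24, 14) -> step(14, 10) -> step(10, 4) -> step(4, 2) -> step(2, 0) -> 2

Answer: 2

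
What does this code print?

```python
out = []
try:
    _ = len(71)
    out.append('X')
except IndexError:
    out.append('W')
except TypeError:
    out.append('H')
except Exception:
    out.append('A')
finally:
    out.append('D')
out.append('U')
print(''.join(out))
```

Execution trace: 'H' (except TypeError) → 'D' (finally) → 'U' (after the try/except). Output: HDU

Answer: HDU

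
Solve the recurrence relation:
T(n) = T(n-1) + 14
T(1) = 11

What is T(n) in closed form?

Unrolling: T(n) = T(1) + 14·(n-1) = 11 + 14(n-1) = 14n - 3.

Answer: T(n) = 14n - 3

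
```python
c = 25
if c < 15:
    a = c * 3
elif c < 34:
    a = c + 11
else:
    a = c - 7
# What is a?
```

Trace:
`c = 25` → c = 25
`if c < 15: ...` → c < 15 is False, c < 34 is True → a = 36
So a = 36

Answer: 36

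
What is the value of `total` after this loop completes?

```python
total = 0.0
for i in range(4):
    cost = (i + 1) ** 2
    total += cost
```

Sum of squared losses 1² + 2² + ... + 4²
`total` takes the values: 0.0 → 1.0 → 5.0 → 14.0 → 30.0

Answer: 30.0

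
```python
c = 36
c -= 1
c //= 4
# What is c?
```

Trace:
`c = 36` → c = 36
`c -= 1` → c = 35
`c //= 4` → c = 8
So c = 8

Answer: 8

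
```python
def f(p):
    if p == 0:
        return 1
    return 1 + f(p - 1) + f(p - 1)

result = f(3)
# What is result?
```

f(p) = 1 + 2·f(p-1), f(0)=1. Closed form: (1+1)·2^3 - 1 = 15.

Answer: 15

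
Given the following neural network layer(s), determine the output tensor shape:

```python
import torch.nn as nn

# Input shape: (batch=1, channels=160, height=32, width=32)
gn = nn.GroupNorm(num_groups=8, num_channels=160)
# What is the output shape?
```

Input: (1, 160, 32, 32) -> Output: (1, 160, 32, 32)

Answer: (1, 160, 32, 32)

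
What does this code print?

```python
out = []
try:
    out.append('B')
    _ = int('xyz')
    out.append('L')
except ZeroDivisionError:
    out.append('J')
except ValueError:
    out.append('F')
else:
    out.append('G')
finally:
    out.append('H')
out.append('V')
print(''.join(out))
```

Execution trace: 'B' (try body) → 'F' (except ValueError) → 'H' (finally) → 'V' (after the try/except). Output: BFHV

Answer: BFHV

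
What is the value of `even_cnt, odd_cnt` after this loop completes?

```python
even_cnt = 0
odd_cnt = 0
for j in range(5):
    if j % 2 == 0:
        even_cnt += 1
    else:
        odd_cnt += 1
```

Count evens and odds in range(5)
`even_cnt, odd_cnt` takes the values: (0, 0) → (1, 0) → (1, 1) → (2, 1) → (2, 2) → (3, 2)

Answer: 3, 2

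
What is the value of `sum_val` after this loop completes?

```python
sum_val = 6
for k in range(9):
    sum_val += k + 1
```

Start at 6, add 1 to 9 = 51
`sum_val` takes the values: 6 → 7 → 9 → 12 → 16 → 21 → 27 → 34 → 42 → 51

Answer: 51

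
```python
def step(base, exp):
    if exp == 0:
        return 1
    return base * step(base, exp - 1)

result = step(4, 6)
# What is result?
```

step(4, 6) = 4 * 4 * 4 * 4 * 4 * 4 = 4096

Answer: 4096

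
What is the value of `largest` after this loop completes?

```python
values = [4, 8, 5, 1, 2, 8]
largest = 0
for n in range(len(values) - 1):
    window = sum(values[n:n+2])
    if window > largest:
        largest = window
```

Max sum of 2-element window in [4, 8, 5, 1, 2, 8]
`largest` takes the values: 0 → 12 → 13

Answer: 13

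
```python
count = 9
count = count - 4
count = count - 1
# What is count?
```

Trace:
`count = 9` → count = 9
`count = count - 4` → count = 5
`count = count - 1` → count = 4
So count = 4

Answer: 4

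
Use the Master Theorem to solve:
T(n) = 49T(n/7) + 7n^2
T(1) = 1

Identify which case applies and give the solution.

a=49, b=7, f(n)=7n^2. log_7(49) = 2. Since c=2 = 2, Case 2 applies: T(n) = Θ(n^log_b(a) · log n) = O(n^2 log n).

Answer: O(n^2 log n) - Case 2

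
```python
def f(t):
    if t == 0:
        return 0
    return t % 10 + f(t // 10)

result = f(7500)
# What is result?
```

Sum of digits of 7500: 0 + 0 + 5 + 7 = 12

Answer: 12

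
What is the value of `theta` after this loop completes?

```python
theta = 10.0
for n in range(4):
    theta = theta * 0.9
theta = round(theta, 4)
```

Exponential decay: 10.0 * 0.9^4
`theta` takes the values: 10.0 → 9.0 → 8.1 → 7.29 → 6.561

Answer: 6.561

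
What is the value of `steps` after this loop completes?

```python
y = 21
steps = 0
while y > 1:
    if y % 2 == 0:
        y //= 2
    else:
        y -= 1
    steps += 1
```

Steps to reduce 21 to 1
`steps` takes the values: 0 → 1 → 2 → 3 → 4 → 5 → 6

Answer: 6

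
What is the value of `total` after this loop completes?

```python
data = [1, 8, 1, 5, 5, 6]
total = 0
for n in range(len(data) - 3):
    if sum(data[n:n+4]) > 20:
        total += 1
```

Count windows with sum > 20
`total` takes the values: 0

Answer: 0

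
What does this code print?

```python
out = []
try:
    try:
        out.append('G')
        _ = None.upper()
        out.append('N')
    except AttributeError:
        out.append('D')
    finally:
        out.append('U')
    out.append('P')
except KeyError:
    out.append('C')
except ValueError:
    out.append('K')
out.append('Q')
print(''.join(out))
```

Execution trace: 'G' (inner try body) → 'D' (inner except AttributeError) → 'U' (inner finally) → 'P' (try body, no exception) → 'Q' (after the try/except). Output: GDUPQ

Answer: GDUPQ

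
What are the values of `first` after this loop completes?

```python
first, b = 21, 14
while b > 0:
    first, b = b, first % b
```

GCD of 21 and 14
`first` takes the values: 21 → 14 → 7

Answer: 7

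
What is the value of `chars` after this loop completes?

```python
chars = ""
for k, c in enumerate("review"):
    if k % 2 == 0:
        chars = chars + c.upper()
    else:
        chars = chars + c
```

Uppercase even positions in 'review'
`chars` takes the values: "" → "R" → "Re" → "ReV" → "ReVi" → "ReViE" → "ReViEw"

Answer: "ReViEw"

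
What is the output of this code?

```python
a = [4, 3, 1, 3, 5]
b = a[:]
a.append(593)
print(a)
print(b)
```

Key concept: slice [:] creates copy.
Step by step:
`a = [4, 3, 1, 3, 5]` → a = [4, 3, 1, 3, 5]
`b = a[:]` → b = [4, 3, 1, 3, 5]
`a.append(593)` → a = [4, 3, 1, 3, 5, 593]
`print(a)` → prints [4, 3, 1, 3, 5, 593]
`print(b)` → prints [4, 3, 1, 3, 5]

Answer:
[4, 3, 1, 3, 5, 593]
[4, 3, 1, 3, 5]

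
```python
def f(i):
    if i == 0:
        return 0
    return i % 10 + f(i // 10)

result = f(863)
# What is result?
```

Sum of digits of 863: 3 + 6 + 8 = 17

Answer: 17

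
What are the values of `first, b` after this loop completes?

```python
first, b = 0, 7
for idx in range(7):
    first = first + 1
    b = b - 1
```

first goes 0→7, b goes 7→0
`first, b` takes the values: (0, 7) → (1, 7) → (1, 6) → (2, 6) → (2, 5) → (3, 5) → (3, 4) → (4, 4) → (4, 3) → (5, 3) → (5, 2) → (6, 2) → (6, 1) → (7, 1) → (7, 0)

Answer: 7, 0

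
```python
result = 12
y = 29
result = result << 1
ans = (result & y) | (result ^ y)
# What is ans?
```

Trace:
`result = 12` → result = 12
`y = 29` → y = 29
`result = result << 1` → result = 24
`ans = (result & y) | (result ^ y)` → ans = 29
So ans = 29

Answer: 29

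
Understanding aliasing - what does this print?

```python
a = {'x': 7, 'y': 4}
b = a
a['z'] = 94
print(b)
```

Key concept: dict aliasing.
Step by step:
`a = {'x': 7, 'y': 4}` → a = {'x': 7, 'y': 4}
`b = a` → b = {'x': 7, 'y': 4} (same object as a)
`a['z'] = 94` → a = {'x': 7, 'y': 4, 'z': 94} (same object as b); b = {'x': 7, 'y': 4, 'z': 94} (same object as a)
`print(b)` → prints {'x': 7, 'y': 4, 'z': 94}

Answer: {'x': 7, 'y': 4, 'z': 94}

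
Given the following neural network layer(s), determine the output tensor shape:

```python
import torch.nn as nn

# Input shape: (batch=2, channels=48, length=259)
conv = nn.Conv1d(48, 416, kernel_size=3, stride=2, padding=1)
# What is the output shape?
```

Input: (2, 48, 259) -> Output: (2, 416, 130)

Answer: (2, 416, 130)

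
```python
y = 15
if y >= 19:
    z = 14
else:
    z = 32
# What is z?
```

Trace:
`y = 15` → y = 15
`if y >= 19: ...` → y >= 19 is False, take else branch → z = 32
So z = 32

Answer: 32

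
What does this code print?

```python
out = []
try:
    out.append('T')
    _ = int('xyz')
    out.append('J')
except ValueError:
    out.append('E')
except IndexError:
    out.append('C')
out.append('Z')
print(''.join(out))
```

Execution trace: 'T' (try body) → 'E' (except ValueError) → 'Z' (after the try/except). Output: TEZ

Answer: TEZ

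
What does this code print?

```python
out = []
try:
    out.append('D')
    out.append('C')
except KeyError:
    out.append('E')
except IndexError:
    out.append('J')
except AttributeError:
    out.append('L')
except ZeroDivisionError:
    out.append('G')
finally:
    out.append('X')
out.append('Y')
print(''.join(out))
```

Execution trace: 'D' (try body) → 'C' (try body, no exception) → 'X' (finally) → 'Y' (after the try/except). Output: DCXY

Answer: DCXY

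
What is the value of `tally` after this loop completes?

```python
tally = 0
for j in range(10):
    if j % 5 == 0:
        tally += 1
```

Count numbers divisible by 5 in range(10)
`tally` takes the values: 0 → 1 → 2

Answer: 2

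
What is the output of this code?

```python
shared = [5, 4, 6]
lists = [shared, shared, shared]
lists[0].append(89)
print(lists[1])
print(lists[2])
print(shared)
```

Key concept: list of same reference.
Step by step:
`shared = [5, 4, 6]` → shared = [5, 4, 6]
`lists = [shared, shared, shared]` → lists = [[5, 4, 6], [5, 4, 6], [5, 4, 6]]
`lists[0].append(89)` → shared = [5, 4, 6, 89]; lists = [[5, 4, 6, 89], [5, 4, 6, 89], [5, 4, 6, 89]]
`print(lists[1])` → prints [5, 4, 6, 89]
`print(lists[2])` → prints [5, 4, 6, 89]
`print(shared)` → prints [5, 4, 6, 89]

Answer:
[5, 4, 6, 89]
[5, 4, 6, 89]
[5, 4, 6, 89]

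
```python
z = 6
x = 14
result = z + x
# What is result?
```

Trace:
`z = 6` → z = 6
`x = 14` → x = 14
`result = z + x` → result = 20
So result = 20

Answer: 20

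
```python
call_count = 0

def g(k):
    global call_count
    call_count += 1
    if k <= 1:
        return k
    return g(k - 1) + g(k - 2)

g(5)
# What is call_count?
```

Calls(k) = 1 + Calls(k-1) + Calls(k-2); Calls(0)=Calls(1)=1. For k=5 this gives 15.

Answer: 15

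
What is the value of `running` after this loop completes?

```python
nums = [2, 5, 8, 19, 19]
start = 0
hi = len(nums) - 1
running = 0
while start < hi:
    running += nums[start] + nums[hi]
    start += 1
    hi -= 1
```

Sum of pairs from ends
`running` takes the values: 0 → 21 → 45

Answer: 45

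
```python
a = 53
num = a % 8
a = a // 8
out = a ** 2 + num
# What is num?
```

Trace:
`a = 53` → a = 53
`num = a % 8` → num = 5
`a = a // 8` → a = 6
`out = a ** 2 + num` → out = 41
So num = 5

Answer: 5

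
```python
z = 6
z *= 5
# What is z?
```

Trace:
`z = 6` → z = 6
`z *= 5` → z = 30
So z = 30

Answer: 30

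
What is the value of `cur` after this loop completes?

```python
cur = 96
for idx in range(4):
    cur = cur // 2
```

Halve 4 times: 96 // 2^4 = 6
`cur` takes the values: 96 → 48 → 24 → 12 → 6

Answer: 6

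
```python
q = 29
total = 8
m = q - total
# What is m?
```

Trace:
`q = 29` → q = 29
`total = 8` → total = 8
`m = q - total` → m = 21
So m = 21

Answer: 21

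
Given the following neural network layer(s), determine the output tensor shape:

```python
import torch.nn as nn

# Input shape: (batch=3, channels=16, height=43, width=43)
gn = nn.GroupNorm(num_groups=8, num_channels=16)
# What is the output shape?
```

Input: (3, 16, 43, 43) -> Output: (3, 16, 43, 43)

Answer: (3, 16, 43, 43)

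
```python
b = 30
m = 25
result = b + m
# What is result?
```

Trace:
`b = 30` → b = 30
`m = 25` → m = 25
`result = b + m` → result = 55
So result = 55

Answer: 55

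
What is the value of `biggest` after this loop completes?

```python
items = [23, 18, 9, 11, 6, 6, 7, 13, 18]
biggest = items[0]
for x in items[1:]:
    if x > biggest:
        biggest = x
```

Maximum of [23, 18, 9, 11, 6, 6, 7, 13, 18]
`biggest` takes the values: 23

Answer: 23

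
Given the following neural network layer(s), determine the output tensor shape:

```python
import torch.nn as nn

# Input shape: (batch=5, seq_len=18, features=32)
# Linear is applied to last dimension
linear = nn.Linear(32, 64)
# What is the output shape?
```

Input: (5, 18, 32) -> Output: (5, 18, 64)

Answer: (5, 18, 64)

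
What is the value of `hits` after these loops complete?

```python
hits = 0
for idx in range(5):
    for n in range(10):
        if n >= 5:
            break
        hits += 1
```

Inner breaks at 5, outer runs 5 times
`hits` takes the values: 0 → 1 → 2 → 3 → 4 → 5 → 6 → 7 → 8 → 9 → 10 → 11 → 12 → 13 → 14 → 15 → 16 → 17 → 18 → 19 → 20 → 21 → 22 → 23 → 24 → 25

Answer: 25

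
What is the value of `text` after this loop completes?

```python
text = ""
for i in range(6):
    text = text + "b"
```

Repeat 'b' 6 times
`text` takes the values: "" → "b" → "bb" → "bbb" → "bbbb" → "bbbbb" → "bbbbbb"

Answer: "bbbbbb"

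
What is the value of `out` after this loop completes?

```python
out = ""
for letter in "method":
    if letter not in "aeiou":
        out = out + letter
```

Remove vowels from 'method'
`out` takes the values: "" → "m" → "mt" → "mth" → "mthd"

Answer: "mthd"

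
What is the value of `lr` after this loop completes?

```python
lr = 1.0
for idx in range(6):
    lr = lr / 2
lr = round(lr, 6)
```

Halving LR 6 times: 1 / 2^6
`lr` takes the values: 1.0 → 0.5 → 0.25 → 0.125 → 0.0625 → 0.03125 → 0.015625

Answer: 0.015625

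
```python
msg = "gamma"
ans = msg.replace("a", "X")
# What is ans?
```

Trace:
`msg = "gamma"` → msg = 'gamma'
`ans = msg.replace("a", "X")` → ans = 'gXmmX'
So ans = 'gXmmX'

Answer: 'gXmmX'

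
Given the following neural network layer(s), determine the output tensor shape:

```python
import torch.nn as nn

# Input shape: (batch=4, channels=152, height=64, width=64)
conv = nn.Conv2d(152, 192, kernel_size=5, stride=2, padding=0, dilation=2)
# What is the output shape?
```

Input: (4, 152, 64, 64) -> Output: (4, 192, 28, 28)

Answer: (4, 192, 28, 28)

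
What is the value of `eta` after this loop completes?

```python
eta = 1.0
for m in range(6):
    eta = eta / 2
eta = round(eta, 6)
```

Halving LR 6 times: 1 / 2^6
`eta` takes the values: 1.0 → 0.5 → 0.25 → 0.125 → 0.0625 → 0.03125 → 0.015625

Answer: 0.015625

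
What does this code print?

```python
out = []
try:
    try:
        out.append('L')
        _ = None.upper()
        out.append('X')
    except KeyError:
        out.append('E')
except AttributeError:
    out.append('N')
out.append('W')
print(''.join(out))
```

Execution trace: 'L' (try body) → 'N' (outer except AttributeError) → 'W' (after the try/except). Output: LNW

Answer: LNW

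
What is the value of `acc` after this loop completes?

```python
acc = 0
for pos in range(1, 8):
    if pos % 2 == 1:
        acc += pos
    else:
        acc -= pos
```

Add odd, subtract even
`acc` takes the values: 0 → 1 → -1 → 2 → -2 → 3 → -3 → 4

Answer: 4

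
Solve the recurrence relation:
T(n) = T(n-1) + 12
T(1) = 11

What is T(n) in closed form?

Unrolling: T(n) = T(1) + 12·(n-1) = 11 + 12(n-1) = 12n - 1.

Answer: T(n) = 12n - 1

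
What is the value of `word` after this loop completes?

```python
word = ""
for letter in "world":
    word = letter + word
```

Reverse 'world'
`word` takes the values: "" → "w" → "ow" → "row" → "lrow" → "dlrow"

Answer: "dlrow"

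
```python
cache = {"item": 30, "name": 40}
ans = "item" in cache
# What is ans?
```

Trace:
`cache = {"item": 30, "name": 40}` → cache = {'item': 30, 'name': 40}
`ans = "item" in cache` → ans = True
So ans = True

Answer: True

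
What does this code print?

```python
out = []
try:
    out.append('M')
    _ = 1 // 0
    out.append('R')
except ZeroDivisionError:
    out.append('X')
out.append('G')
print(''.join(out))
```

Execution trace: 'M' (try body) → 'X' (except ZeroDivisionError) → 'G' (after the try/except). Output: MXG

Answer: MXG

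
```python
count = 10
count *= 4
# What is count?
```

Trace:
`count = 10` → count = 10
`count *= 4` → count = 40
So count = 40

Answer: 40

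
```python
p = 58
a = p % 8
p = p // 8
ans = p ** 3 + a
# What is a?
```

Trace:
`p = 58` → p = 58
`a = p % 8` → a = 2
`p = p // 8` → p = 7
`ans = p ** 3 + a` → ans = 345
So a = 2

Answer: 2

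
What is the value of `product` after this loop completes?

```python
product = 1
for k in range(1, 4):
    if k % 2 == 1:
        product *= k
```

Product of odd numbers 1 to 3
`product` takes the values: 1 → 3

Answer: 3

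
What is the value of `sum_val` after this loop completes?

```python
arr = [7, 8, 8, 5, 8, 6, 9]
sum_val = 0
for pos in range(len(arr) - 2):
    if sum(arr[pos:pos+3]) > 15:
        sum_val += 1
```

Count windows with sum > 15
`sum_val` takes the values: 0 → 1 → 2 → 3 → 4 → 5

Answer: 5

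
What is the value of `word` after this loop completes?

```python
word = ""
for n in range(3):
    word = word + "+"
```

Repeat '+' 3 times
`word` takes the values: "" → "+" → "++" → "+++"

Answer: "+++"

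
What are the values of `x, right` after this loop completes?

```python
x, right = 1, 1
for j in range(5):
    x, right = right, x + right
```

Fibonacci: after 5 iterations
`x, right` takes the values: (1, 1) → (1, 2) → (2, 3) → (3, 5) → (5, 8) → (8, 13)

Answer: 8, 13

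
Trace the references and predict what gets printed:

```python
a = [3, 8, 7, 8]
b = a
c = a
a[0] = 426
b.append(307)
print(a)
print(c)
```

Key concept: multiple aliases.
Step by step:
`a = [3, 8, 7, 8]` → a = [3, 8, 7, 8]
`b = a` → b = [3, 8, 7, 8] (same object as a)
`c = a` → c = [3, 8, 7, 8] (same object as a, b)
`a[0] = 426` → a = [426, 8, 7, 8] (same object as b, c); b = [426, 8, 7, 8] (same object as a, c); c = [426, 8, 7, 8] (same object as a, b)
`b.append(307)` → a = [426, 8, 7, 8, 307] (same object as b, c); b = [426, 8, 7, 8, 307] (same object as a, c); c = [426, 8, 7, 8, 307] (same object as a, b)
`print(a)` → prints [426, 8, 7, 8, 307]
`print(c)` → prints [426, 8, 7, 8, 307]

Answer:
[426, 8, 7, 8, 307]
[426, 8, 7, 8, 307]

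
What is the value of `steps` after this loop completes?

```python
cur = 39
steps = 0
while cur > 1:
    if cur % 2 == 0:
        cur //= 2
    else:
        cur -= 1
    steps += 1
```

Steps to reduce 39 to 1
`steps` takes the values: 0 → 1 → 2 → 3 → 4 → 5 → 6 → 7 → 8

Answer: 8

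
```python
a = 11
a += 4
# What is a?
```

Trace:
`a = 11` → a = 11
`a += 4` → a = 15
So a = 15

Answer: 15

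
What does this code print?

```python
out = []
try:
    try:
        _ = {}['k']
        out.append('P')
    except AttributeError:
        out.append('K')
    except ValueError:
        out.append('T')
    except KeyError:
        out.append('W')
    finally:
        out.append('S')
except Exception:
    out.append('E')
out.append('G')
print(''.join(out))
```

Execution trace: 'W' (inner except KeyError) → 'S' (inner finally) → 'G' (after the try/except). Output: WSG

Answer: WSG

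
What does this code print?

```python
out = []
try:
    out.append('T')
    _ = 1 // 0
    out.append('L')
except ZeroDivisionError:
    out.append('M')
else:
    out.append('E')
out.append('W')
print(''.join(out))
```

Execution trace: 'T' (try body) → 'M' (except ZeroDivisionError) → 'W' (after the try/except). Output: TMW

Answer: TMW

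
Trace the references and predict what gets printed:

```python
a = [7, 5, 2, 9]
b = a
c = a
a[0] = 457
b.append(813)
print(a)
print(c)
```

Key concept: multiple aliases.
Step by step:
`a = [7, 5, 2, 9]` → a = [7, 5, 2, 9]
`b = a` → b = [7, 5, 2, 9] (same object as a)
`c = a` → c = [7, 5, 2, 9] (same object as a, b)
`a[0] = 457` → a = [457, 5, 2, 9] (same object as b, c); b = [457, 5, 2, 9] (same object as a, c); c = [457, 5, 2, 9] (same object as a, b)
`b.append(813)` → a = [457, 5, 2, 9, 813] (same object as b, c); b = [457, 5, 2, 9, 813] (same object as a, c); c = [457, 5, 2, 9, 813] (same object as a, b)
`print(a)` → prints [457, 5, 2, 9, 813]
`print(c)` → prints [457, 5, 2, 9, 813]

Answer:
[457, 5, 2, 9, 813]
[457, 5, 2, 9, 813]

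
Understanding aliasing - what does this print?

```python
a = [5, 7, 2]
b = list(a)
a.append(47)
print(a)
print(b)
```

Key concept: list() constructor creates copy.
Step by step:
`a = [5, 7, 2]` → a = [5, 7, 2]
`b = list(a)` → b = [5, 7, 2]
`a.append(47)` → a = [5, 7, 2, 47]
`print(a)` → prints [5, 7, 2, 47]
`print(b)` → prints [5, 7, 2]

Answer:
[5, 7, 2, 47]
[5, 7, 2]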